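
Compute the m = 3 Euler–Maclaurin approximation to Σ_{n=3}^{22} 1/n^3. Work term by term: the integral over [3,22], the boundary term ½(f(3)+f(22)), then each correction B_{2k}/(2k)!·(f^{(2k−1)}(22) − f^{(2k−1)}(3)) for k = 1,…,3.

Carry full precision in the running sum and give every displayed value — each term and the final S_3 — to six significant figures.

The integral term ∫_3^22 1/x^3 dx = 0.0545225.
Boundary: ½(f(3) + f(22)) = ½(0.0370370 + 9.39144e-05) = 0.0185655.
Running total after boundary: 0.0730880.
k=1: B_{2}/(2)! × [f^{(1)}(22) − f^{(1)}(3)] = 1/12 × (-1.28065e-05 − (-0.0370370)) = 0.00308535.
After k=1: 0.0761733.
k=2: B_{4}/(4)! × [f^{(3)}(22) − f^{(3)}(3)] = −1/720 × (-5.29194e-07 − (-0.0823045)) = -0.000114311.
After k=2: 0.0760590.
k=3: B_{6}/(6)! × [f^{(5)}(22) − f^{(5)}(3)] = 1/30240 × (-4.59218e-08 − (-0.384088)) = 1.27013e-05.

S_3 ≈ 0.0760717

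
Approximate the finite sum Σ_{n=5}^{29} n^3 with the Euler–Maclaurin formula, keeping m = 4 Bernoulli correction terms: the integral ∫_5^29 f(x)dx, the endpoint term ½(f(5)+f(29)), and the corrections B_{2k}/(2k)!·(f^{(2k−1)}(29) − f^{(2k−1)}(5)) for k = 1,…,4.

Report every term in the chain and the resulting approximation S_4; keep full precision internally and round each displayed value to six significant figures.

S_4 ≈ 189125

Integral: ∫_5^29 x^3 dx = 176664.
Boundary: ½(f(5) + f(29)) = ½(125.000 + 24389.0) = 12257.0.
So far: 188921.
k=1: B_{2}/(2)! × [f^{(1)}(29) − f^{(1)}(5)] = 1/12 × (2523.00 − 75.0000) = 204.000.
Running total after k=1: 189125.
k=2: B_{4}/(4)! × [f^{(3)}(29) − f^{(3)}(5)] = −1/720 × (6.00000 − 6.00000) = 0.00000.
Running total after k=2: 189125.
k=3: B_{6}/(6)! × [f^{(5)}(29) − f^{(5)}(5)] = 1/30240 × (0.00000 − 0.00000) = 0.00000.
Running total after k=3: 189125.
k=4: B_{8}/(8)! × [f^{(7)}(29) − f^{(7)}(5)] = −1/1209600 × (0.00000 − 0.00000) = 0.00000.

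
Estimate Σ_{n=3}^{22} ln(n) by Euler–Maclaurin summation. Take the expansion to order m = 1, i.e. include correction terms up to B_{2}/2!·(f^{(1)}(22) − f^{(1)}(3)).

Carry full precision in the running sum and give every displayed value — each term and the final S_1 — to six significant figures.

The integral term ∫_3^22 ln(x) dx = 45.7071.
½[f(3) + f(22)] = ½[1.09861 + 3.09104] = 2.09483.
Running total after boundary: 47.8019.
Correction k=1: B_{2}/2! · (f^{(1)}(22) − f^{(1)}(3)) = 1/12 · (0.0454545 − 0.333333) = -0.0239899.

S_1 ≈ 47.7779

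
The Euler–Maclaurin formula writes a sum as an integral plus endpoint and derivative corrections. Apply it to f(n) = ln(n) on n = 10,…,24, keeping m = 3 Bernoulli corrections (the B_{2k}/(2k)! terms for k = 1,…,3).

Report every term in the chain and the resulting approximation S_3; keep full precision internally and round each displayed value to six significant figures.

∫_10^24 ln(x) dx evaluates to 39.2474.
Boundary: ½(f(10) + f(24)) = ½(2.30259 + 3.17805) = 2.74032.
Running total after boundary: 41.9878.
Order-1 term: 1/12 · (0.0416667 − 0.100000) = -0.00486111.
Running total after k=1: 41.9829.
Order-2 term: −1/720 · (0.000144676 − 0.00200000) = 2.57684e-06.
Running total after k=2: 41.9829.
Order-3 term: 1/30240 · (3.01408e-06 − 0.000240000) = -7.83684e-09.

S_3 ≈ 41.9829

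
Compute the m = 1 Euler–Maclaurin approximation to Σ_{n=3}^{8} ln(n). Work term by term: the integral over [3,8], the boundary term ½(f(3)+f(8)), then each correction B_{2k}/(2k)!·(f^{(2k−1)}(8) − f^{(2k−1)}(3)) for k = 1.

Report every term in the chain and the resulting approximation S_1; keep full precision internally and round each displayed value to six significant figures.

Integral: ∫_3^8 ln(x) dx = 8.33970.
½[f(3) + f(8)] = ½[1.09861 + 2.07944] = 1.58903.
So far: 9.92872.
k=1: B_{2}/(2)! × [f^{(1)}(8) − f^{(1)}(3)] = 1/12 × (0.125000 − 0.333333) = -0.0173611.

S_1 ≈ 9.91136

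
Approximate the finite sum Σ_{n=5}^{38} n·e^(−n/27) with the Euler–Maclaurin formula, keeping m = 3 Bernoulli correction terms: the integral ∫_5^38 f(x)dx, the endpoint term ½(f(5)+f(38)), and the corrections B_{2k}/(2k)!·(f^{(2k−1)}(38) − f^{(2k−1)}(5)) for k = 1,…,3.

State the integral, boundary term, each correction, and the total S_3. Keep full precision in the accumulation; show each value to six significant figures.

S_3 ≈ 295.021

The integral term ∫_5^38 x·e^(−x/27) dx = 288.357.
Endpoint term: (f(5) + f(38))/2 = (4.15475 + 9.30153)/2 = 6.72814.
So far: 295.086.
k=1: B_{2}/(2)! × [f^{(1)}(38) − f^{(1)}(5)] = 1/12 × (-0.0997240 − 0.677071) = -0.0647329.
After k=1: 295.021.
k=2: B_{4}/(4)! × [f^{(3)}(38) − f^{(3)}(5)] = −1/720 × (0.000534746 − 0.00320847) = 3.71350e-06.
After k=2: 295.021.
k=3: B_{6}/(6)! × [f^{(5)}(38) − f^{(5)}(5)] = 1/30240 × (1.65472e-06 − 7.52835e-06) = -1.94234e-10.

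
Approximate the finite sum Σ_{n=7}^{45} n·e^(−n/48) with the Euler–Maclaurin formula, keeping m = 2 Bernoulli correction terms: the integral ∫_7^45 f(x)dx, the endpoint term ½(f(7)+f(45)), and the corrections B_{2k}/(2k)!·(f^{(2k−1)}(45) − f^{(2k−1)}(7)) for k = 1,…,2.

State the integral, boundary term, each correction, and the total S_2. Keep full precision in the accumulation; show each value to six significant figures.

S_2 ≈ 545.406

∫_7^45 x·e^(−x/48) dx evaluates to 533.629.
Boundary: ½(f(7) + f(45)) = ½(6.05011 + 17.6223) = 11.8362.
So far: 545.465.
k=1: B_{2}/(2)! × [f^{(1)}(45) − f^{(1)}(7)] = 1/12 × (0.0244754 − 0.738258) = -0.0594819.
After k=1: 545.406.
k=2: B_{4}/(4)! × [f^{(3)}(45) − f^{(3)}(7)] = −1/720 × (0.000350558 − 0.00107069) = 1.00018e-06.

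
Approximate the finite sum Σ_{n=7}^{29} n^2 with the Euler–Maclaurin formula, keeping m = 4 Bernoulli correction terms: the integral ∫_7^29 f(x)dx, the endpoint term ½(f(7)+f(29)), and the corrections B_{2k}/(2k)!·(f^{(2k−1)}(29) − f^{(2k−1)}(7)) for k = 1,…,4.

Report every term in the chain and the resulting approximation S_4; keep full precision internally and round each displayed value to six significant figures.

The integral term ∫_7^29 x^2 dx = 8015.33.
Boundary: ½(f(7) + f(29)) = ½(49.0000 + 841.000) = 445.000.
Integral + boundary = 8460.33.
k=1: B_{2}/(2)! × [f^{(1)}(29) − f^{(1)}(7)] = 1/12 × (58.0000 − 14.0000) = 3.66667.
Partial sum through k=1: 8464.00.
k=2: B_{4}/(4)! × [f^{(3)}(29) − f^{(3)}(7)] = −1/720 × (0.00000 − 0.00000) = 0.00000.
Partial sum through k=2: 8464.00.
k=3: B_{6}/(6)! × [f^{(5)}(29) − f^{(5)}(7)] = 1/30240 × (0.00000 − 0.00000) = 0.00000.
Partial sum through k=3: 8464.00.
k=4: B_{8}/(8)! × [f^{(7)}(29) − f^{(7)}(7)] = −1/1209600 × (0.00000 − 0.00000) = 0.00000.

S_4 ≈ 8464.00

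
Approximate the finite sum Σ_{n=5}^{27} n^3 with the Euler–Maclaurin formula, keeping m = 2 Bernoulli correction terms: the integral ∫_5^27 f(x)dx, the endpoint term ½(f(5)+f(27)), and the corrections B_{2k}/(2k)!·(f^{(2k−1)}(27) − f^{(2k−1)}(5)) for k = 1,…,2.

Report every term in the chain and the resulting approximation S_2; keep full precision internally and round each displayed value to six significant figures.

Integral: ∫_5^27 x^3 dx = 132704.
Endpoint term: (f(5) + f(27))/2 = (125.000 + 19683.0)/2 = 9904.00.
Running total after boundary: 142608.
Order-1 term: 1/12 · (2187.00 − 75.0000) = 176.000.
Partial sum through k=1: 142784.
Order-2 term: −1/720 · (6.00000 − 6.00000) = 0.00000.

S_2 ≈ 142784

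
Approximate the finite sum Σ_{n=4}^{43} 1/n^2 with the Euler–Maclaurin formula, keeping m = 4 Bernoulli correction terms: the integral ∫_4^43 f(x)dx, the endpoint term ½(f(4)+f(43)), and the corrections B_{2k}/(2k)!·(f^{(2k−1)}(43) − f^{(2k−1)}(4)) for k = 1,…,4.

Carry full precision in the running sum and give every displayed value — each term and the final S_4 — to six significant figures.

∫_4^43 1/x^2 dx evaluates to 0.226744.
Endpoint term: (f(4) + f(43))/2 = (0.0625000 + 0.000540833)/2 = 0.0315204.
So far: 0.258265.
Correction k=1: B_{2}/2! · (f^{(1)}(43) − f^{(1)}(4)) = 1/12 · (-2.51550e-05 − (-0.0312500)) = 0.00260207.
Partial sum through k=1: 0.260867.
Correction k=2: B_{4}/4! · (f^{(3)}(43) − f^{(3)}(4)) = −1/720 · (-1.63256e-07 − (-0.0234375)) = -3.25519e-05.
Partial sum through k=2: 0.260834.
Correction k=3: B_{6}/6! · (f^{(5)}(43) − f^{(5)}(4)) = 1/30240 · (-2.64883e-09 − (-0.0439453)) = 1.45322e-06.
Partial sum through k=3: 0.260836.
Correction k=4: B_{8}/8! · (f^{(7)}(43) − f^{(7)}(4)) = −1/1209600 · (-8.02240e-11 − (-0.153809)) = -1.27157e-07.

S_4 ≈ 0.260835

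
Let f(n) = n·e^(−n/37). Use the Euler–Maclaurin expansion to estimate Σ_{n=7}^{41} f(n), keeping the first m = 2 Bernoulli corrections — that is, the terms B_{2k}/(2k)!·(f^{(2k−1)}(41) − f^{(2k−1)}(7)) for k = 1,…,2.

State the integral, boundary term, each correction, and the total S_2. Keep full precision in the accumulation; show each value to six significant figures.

S_2 ≈ 404.080

The integral term ∫_7^41 x·e^(−x/37) dx = 394.473.
Boundary: ½(f(7) + f(41)) = ½(5.79341 + 13.5375) = 9.66546.
Integral + boundary = 404.139.
Order-1 term: 1/12 · (-0.0356955 − 0.671051) = -0.0588956.
After k=1: 404.080.
Order-2 term: −1/720 · (0.000456297 − 0.00169928) = 1.72636e-06.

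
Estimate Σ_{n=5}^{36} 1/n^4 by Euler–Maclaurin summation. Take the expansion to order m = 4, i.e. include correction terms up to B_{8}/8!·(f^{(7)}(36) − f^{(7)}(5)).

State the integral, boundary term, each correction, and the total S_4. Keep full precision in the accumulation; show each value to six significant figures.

∫_5^36 1/x^4 dx evaluates to 0.00265952.
Endpoint term: (f(5) + f(36))/2 = (0.00160000 + 5.95374e-07)/2 = 0.000800298.
Running total after boundary: 0.00345982.
k=1: B_{2}/(2)! × [f^{(1)}(36) − f^{(1)}(5)] = 1/12 × (-6.61527e-08 − (-0.00128000)) = 0.000106661.
Partial sum through k=1: 0.00356648.
k=2: B_{4}/(4)! × [f^{(3)}(36) − f^{(3)}(5)] = −1/720 × (-1.53131e-09 − (-0.00153600)) = -2.13333e-06.
Partial sum through k=2: 0.00356435.
k=3: B_{6}/(6)! × [f^{(5)}(36) − f^{(5)}(5)] = 1/30240 × (-6.61678e-11 − (-0.00344064)) = 1.13778e-07.
Partial sum through k=3: 0.00356446.
k=4: B_{8}/(8)! × [f^{(7)}(36) − f^{(7)}(5)] = −1/1209600 × (-4.59499e-12 − (-0.0123863)) = -1.02400e-08.

S_4 ≈ 0.00356445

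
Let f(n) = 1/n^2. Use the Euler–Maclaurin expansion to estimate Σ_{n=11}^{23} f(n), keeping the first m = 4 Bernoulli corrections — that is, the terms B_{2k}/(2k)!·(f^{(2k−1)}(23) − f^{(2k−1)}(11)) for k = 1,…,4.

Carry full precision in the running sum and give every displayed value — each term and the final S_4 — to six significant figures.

S_4 ≈ 0.0526196

The integral term ∫_11^23 1/x^2 dx = 0.0474308.
½[f(11) + f(23)] = ½[0.00826446 + 0.00189036] = 0.00507741.
So far: 0.0525082.
Order-1 term: 1/12 · (-0.000164379 − (-0.00150263)) = 0.000111521.
Running total after k=1: 0.0526198.
Order-2 term: −1/720 · (-3.72883e-06 − (-0.000149021)) = -2.01795e-07.
Running total after k=2: 0.0526196.
Order-3 term: 1/30240 · (-2.11465e-07 − (-3.69474e-05)) = 1.21481e-09.
Running total after k=3: 0.0526196.
Order-4 term: −1/1209600 · (-2.23857e-08 − (-1.70996e-05)) = -1.41181e-11.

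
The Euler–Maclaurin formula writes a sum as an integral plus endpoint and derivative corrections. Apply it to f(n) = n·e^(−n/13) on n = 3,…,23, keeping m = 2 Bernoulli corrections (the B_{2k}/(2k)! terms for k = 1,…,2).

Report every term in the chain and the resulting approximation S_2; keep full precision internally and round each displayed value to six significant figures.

Integral: ∫_3^23 x·e^(−x/13) dx = 85.3587.
½[f(3) + f(23)] = ½[2.38177 + 3.92067] = 3.15122.
Running total after boundary: 88.5100.
k=1: B_{2}/(2)! × [f^{(1)}(23) − f^{(1)}(3)] = 1/12 × (-0.131126 − 0.610710) = -0.0618197.
After k=1: 88.4481.
k=2: B_{4}/(4)! × [f^{(3)}(23) − f^{(3)}(3)] = −1/720 × (0.00124143 − 0.0130092) = 1.63441e-05.

S_2 ≈ 88.4481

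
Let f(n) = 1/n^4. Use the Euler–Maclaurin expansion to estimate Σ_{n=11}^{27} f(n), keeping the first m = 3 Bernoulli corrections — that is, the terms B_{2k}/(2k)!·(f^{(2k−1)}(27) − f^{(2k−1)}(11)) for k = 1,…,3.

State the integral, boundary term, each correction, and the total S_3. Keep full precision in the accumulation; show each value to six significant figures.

S_3 ≈ 0.000270633

Integral: ∫_11^27 1/x^4 dx = 0.000233503.
Boundary: ½(f(11) + f(27)) = ½(6.83013e-05 + 1.88168e-06) = 3.50915e-05.
Running total after boundary: 0.000268595.
Correction k=1: B_{2}/2! · (f^{(1)}(27) − f^{(1)}(11)) = 1/12 · (-2.78767e-07 − (-2.48369e-05)) = 2.04651e-06.
Running total after k=1: 0.000270641.
Correction k=2: B_{4}/4! · (f^{(3)}(27) − f^{(3)}(11)) = −1/720 · (-1.14719e-08 − (-6.15790e-06)) = -8.53670e-09.
Running total after k=2: 0.000270633.
Correction k=3: B_{6}/6! · (f^{(5)}(27) − f^{(5)}(11)) = 1/30240 · (-8.81242e-10 − (-2.84994e-06)) = 9.42148e-11.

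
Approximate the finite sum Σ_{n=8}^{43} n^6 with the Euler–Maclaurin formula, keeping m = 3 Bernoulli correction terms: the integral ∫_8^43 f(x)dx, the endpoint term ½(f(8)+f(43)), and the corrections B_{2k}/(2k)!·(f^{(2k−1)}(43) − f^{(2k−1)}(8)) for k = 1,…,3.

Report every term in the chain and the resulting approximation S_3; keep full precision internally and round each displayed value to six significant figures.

The integral term ∫_8^43 x^6 dx = 3.88309e+10.
Boundary: ½(f(8) + f(43)) = ½(262144 + 6.32136e+09) = 3.16081e+09.
Running total after boundary: 4.19917e+10.
Order-1 term: 1/12 · (8.82051e+08 − 196608) = 7.34878e+07.
After k=1: 4.20652e+10.
Order-2 term: −1/720 · (9.54084e+06 − 61440.0) = -13165.8.
After k=2: 4.20652e+10.
Order-3 term: 1/30240 · (30960.0 − 5760.00) = 0.833333.

S_3 ≈ 4.20652e+10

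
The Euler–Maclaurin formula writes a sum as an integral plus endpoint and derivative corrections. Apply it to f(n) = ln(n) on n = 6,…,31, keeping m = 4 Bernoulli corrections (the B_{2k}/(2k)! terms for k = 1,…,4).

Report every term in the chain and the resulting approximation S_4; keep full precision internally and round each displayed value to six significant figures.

The integral term ∫_6^31 ln(x) dx = 70.7030.
Boundary: ½(f(6) + f(31)) = ½(1.79176 + 3.43399) = 2.61287.
So far: 73.3159.
Correction k=1: B_{2}/2! · (f^{(1)}(31) − f^{(1)}(6)) = 1/12 · (0.0322581 − 0.166667) = -0.0112007.
Running total after k=1: 73.3047.
Correction k=2: B_{4}/4! · (f^{(3)}(31) − f^{(3)}(6)) = −1/720 · (6.71344e-05 − 0.00925926) = 1.27668e-05.
Running total after k=2: 73.3047.
Correction k=3: B_{6}/6! · (f^{(5)}(31) − f^{(5)}(6)) = 1/30240 · (8.38306e-07 − 0.00308642) = -1.02036e-07.
Running total after k=3: 73.3047.
Correction k=4: B_{8}/8! · (f^{(7)}(31) − f^{(7)}(6)) = −1/1209600 · (2.61698e-08 − 0.00257202) = 2.12631e-09.

S_4 ≈ 73.3047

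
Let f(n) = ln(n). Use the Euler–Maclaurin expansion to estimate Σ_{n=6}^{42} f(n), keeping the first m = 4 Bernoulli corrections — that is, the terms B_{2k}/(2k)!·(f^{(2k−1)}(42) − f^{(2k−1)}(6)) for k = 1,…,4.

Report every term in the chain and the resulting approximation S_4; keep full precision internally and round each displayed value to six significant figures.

The integral term ∫_6^42 ln(x) dx = 110.232.
Endpoint term: (f(6) + f(42))/2 = (1.79176 + 3.73767)/2 = 2.76471.
So far: 112.996.
Order-1 term: 1/12 · (0.0238095 − 0.166667) = -0.0119048.
Running total after k=1: 112.984.
Order-2 term: −1/720 · (2.69949e-05 − 0.00925926) = 1.28226e-05.
Running total after k=2: 112.984.
Order-3 term: 1/30240 · (1.83639e-07 − 0.00308642) = -1.02058e-07.
Running total after k=3: 112.984.
Order-4 term: −1/1209600 · (3.12311e-09 − 0.00257202) = 2.12633e-09.

S_4 ≈ 112.984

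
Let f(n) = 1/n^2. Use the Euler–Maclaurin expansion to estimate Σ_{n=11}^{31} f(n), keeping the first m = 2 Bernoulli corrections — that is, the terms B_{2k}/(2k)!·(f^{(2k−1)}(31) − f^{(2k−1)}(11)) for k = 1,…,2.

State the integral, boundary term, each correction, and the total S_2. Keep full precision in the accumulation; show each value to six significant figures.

S_2 ≈ 0.0634230

∫_11^31 1/x^2 dx evaluates to 0.0586510.
Endpoint term: (f(11) + f(31))/2 = (0.00826446 + 0.00104058)/2 = 0.00465252.
Integral + boundary = 0.0633035.
Order-1 term: 1/12 · (-6.71344e-05 − (-0.00150263)) = 0.000119625.
Running total after k=1: 0.0634232.
Order-2 term: −1/720 · (-8.38306e-07 − (-0.000149021)) = -2.05809e-07.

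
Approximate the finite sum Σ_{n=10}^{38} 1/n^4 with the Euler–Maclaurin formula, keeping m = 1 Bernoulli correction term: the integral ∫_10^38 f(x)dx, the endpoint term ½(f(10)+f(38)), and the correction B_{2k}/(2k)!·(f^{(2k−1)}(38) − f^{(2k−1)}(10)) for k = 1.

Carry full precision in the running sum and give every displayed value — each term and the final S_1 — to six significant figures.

Integral: ∫_10^38 1/x^4 dx = 0.000327259.
Endpoint term: (f(10) + f(38))/2 = (0.000100000 + 4.79585e-07)/2 = 5.02398e-05.
Integral + boundary = 0.000377498.
Order-1 term: 1/12 · (-5.04826e-08 − (-4.00000e-05)) = 3.32913e-06.

S_1 ≈ 0.000380828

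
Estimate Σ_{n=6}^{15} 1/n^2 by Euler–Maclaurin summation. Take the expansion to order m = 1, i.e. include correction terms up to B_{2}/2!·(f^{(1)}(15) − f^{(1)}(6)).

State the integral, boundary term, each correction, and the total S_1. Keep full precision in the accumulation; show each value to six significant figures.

Integral: ∫_6^15 1/x^2 dx = 0.100000.
Boundary: ½(f(6) + f(15)) = ½(0.0277778 + 0.00444444) = 0.0161111.
So far: 0.116111.
Correction k=1: B_{2}/2! · (f^{(1)}(15) − f^{(1)}(6)) = 1/12 · (-0.000592593 − (-0.00925926)) = 0.000722222.

S_1 ≈ 0.116833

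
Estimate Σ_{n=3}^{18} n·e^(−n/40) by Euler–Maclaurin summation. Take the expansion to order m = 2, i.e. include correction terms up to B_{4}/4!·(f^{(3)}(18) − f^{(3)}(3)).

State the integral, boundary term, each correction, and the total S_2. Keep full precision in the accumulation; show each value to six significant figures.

S_2 ≈ 123.509

Integral: ∫_3^18 x·e^(−x/40) dx = 116.421.
½[f(3) + f(18)] = ½[2.78323 + 11.4773] = 7.13027.
Running total after boundary: 123.552.
k=1: B_{2}/(2)! × [f^{(1)}(18) − f^{(1)}(3)] = 1/12 × (0.350695 − 0.858163) = -0.0422889.
Partial sum through k=1: 123.509.
k=2: B_{4}/(4)! × [f^{(3)}(18) − f^{(3)}(3)] = −1/720 × (0.00101622 − 0.00169603) = 9.44182e-07.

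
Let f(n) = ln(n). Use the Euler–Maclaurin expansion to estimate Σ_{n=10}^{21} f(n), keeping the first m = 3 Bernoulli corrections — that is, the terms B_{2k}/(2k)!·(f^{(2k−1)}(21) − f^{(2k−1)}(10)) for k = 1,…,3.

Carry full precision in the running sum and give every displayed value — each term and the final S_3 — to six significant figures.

The integral term ∫_10^21 ln(x) dx = 29.9091.
Boundary: ½(f(10) + f(21)) = ½(2.30259 + 3.04452) = 2.67355.
Integral + boundary = 32.5827.
k=1: B_{2}/(2)! × [f^{(1)}(21) − f^{(1)}(10)] = 1/12 × (0.0476190 − 0.100000) = -0.00436508.
Running total after k=1: 32.5783.
k=2: B_{4}/(4)! × [f^{(3)}(21) − f^{(3)}(10)] = −1/720 × (0.000215959 − 0.00200000) = 2.47783e-06.
Running total after k=2: 32.5783.
k=3: B_{6}/(6)! × [f^{(5)}(21) − f^{(5)}(10)] = 1/30240 × (5.87645e-06 − 0.000240000) = -7.74218e-09.

S_3 ≈ 32.5783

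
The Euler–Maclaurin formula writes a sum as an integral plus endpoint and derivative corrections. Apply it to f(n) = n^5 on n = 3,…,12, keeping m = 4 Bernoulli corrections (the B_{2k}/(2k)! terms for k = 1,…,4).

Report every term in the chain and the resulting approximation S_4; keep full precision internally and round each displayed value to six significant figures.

S_4 ≈ 630675

∫_3^12 x^5 dx evaluates to 497542.
Endpoint term: (f(3) + f(12))/2 = (243.000 + 248832)/2 = 124538.
So far: 622080.
k=1: B_{2}/(2)! × [f^{(1)}(12) − f^{(1)}(3)] = 1/12 × (103680 − 405.000) = 8606.25.
After k=1: 630686.
k=2: B_{4}/(4)! × [f^{(3)}(12) − f^{(3)}(3)] = −1/720 × (8640.00 − 540.000) = -11.2500.
After k=2: 630675.
k=3: B_{6}/(6)! × [f^{(5)}(12) − f^{(5)}(3)] = 1/30240 × (120.000 − 120.000) = 0.00000.
After k=3: 630675.
k=4: B_{8}/(8)! × [f^{(7)}(12) − f^{(7)}(3)] = −1/1209600 × (0.00000 − 0.00000) = 0.00000.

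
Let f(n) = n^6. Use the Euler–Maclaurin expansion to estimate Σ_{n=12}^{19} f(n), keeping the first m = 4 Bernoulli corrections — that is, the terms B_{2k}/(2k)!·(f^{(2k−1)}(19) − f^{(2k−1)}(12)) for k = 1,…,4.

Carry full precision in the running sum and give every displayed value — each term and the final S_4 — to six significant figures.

∫_12^19 x^6 dx evaluates to 1.22577e+08.
Boundary: ½(f(12) + f(19)) = ½(2.98598e+06 + 4.70459e+07) = 2.50159e+07.
Running total after boundary: 1.47593e+08.
k=1: B_{2}/(2)! × [f^{(1)}(19) − f^{(1)}(12)] = 1/12 × (1.48566e+07 − 1.49299e+06) = 1.11363e+06.
Partial sum through k=1: 1.48707e+08.
k=2: B_{4}/(4)! × [f^{(3)}(19) − f^{(3)}(12)] = −1/720 × (823080 − 207360) = -855.167.
Partial sum through k=2: 1.48706e+08.
k=3: B_{6}/(6)! × [f^{(5)}(19) − f^{(5)}(12)] = 1/30240 × (13680.0 − 8640.00) = 0.166667.
Partial sum through k=3: 1.48706e+08.
k=4: B_{8}/(8)! × [f^{(7)}(19) − f^{(7)}(12)] = −1/1209600 × (0.00000 − 0.00000) = 0.00000.

S_4 ≈ 1.48706e+08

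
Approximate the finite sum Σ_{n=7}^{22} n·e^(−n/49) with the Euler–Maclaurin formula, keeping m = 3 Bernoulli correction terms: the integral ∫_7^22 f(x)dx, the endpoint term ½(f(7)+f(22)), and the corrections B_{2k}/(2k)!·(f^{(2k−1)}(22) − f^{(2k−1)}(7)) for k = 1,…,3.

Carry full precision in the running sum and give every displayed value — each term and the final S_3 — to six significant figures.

The integral term ∫_7^22 x·e^(−x/49) dx = 158.140.
½[f(7) + f(22)] = ½[6.06815 + 14.0421] = 10.0551.
So far: 168.195.
Correction k=1: B_{2}/2! · (f^{(1)}(22) − f^{(1)}(7)) = 1/12 · (0.351705 − 0.743038) = -0.0326111.
Partial sum through k=1: 168.162.
Correction k=2: B_{4}/4! · (f^{(3)}(22) − f^{(3)}(7)) = −1/720 · (0.000678160 − 0.00103157) = 4.90843e-07.
Partial sum through k=2: 168.162.
Correction k=3: B_{6}/6! · (f^{(5)}(22) − f^{(5)}(7)) = 1/30240 · (5.03889e-07 − 7.30389e-07) = -7.49009e-12.

S_3 ≈ 168.162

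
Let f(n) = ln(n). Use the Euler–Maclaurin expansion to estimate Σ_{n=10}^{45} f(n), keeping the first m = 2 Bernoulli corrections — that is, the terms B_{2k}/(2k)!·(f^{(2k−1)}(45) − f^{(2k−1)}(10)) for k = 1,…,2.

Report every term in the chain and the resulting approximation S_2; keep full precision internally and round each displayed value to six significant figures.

The integral term ∫_10^45 ln(x) dx = 113.274.
½[f(10) + f(45)] = ½[2.30259 + 3.80666] = 3.05462.
Running total after boundary: 116.329.
Correction k=1: B_{2}/2! · (f^{(1)}(45) − f^{(1)}(10)) = 1/12 · (0.0222222 − 0.100000) = -0.00648148.
Partial sum through k=1: 116.322.
Correction k=2: B_{4}/4! · (f^{(3)}(45) − f^{(3)}(10)) = −1/720 · (2.19479e-05 − 0.00200000) = 2.74729e-06.

S_2 ≈ 116.322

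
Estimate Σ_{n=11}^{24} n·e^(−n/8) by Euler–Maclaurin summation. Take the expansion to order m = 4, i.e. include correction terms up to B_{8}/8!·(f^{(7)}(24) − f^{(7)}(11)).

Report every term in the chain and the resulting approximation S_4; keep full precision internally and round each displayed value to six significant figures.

S_4 ≈ 27.6738

∫_11^24 x·e^(−x/8) dx evaluates to 25.6861.
½[f(11) + f(24)] = ½[2.78124 + 1.19489] = 1.98806.
So far: 27.6742.
Correction k=1: B_{2}/2! · (f^{(1)}(24) − f^{(1)}(11)) = 1/12 · (-0.0995741 − (-0.0948148)) = -0.000396607.
Running total after k=1: 27.6738.
Correction k=2: B_{4}/4! · (f^{(3)}(24) − f^{(3)}(11)) = −1/720 · (0.00000 − 0.00641976) = 8.91633e-06.
Running total after k=2: 27.6738.
Correction k=3: B_{6}/6! · (f^{(5)}(24) − f^{(5)}(11)) = 1/30240 · (2.43101e-05 − 0.000223766) = -6.59575e-09.
Running total after k=3: 27.6738.
Correction k=4: B_{8}/8! · (f^{(7)}(24) − f^{(7)}(11)) = −1/1209600 · (7.59690e-07 − 5.42535e-06) = 3.85719e-12.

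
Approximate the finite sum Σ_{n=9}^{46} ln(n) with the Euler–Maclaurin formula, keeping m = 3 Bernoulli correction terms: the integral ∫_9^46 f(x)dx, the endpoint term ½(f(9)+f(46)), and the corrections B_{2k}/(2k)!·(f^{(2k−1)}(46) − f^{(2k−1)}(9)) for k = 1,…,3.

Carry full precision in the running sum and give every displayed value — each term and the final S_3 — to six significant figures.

S_3 ≈ 122.348

Integral: ∫_9^46 ln(x) dx = 119.342.
Boundary: ½(f(9) + f(46)) = ½(2.19722 + 3.82864) = 3.01293.
Running total after boundary: 122.355.
Correction k=1: B_{2}/2! · (f^{(1)}(46) − f^{(1)}(9)) = 1/12 · (0.0217391 − 0.111111) = -0.00744767.
Partial sum through k=1: 122.348.
Correction k=2: B_{4}/4! · (f^{(3)}(46) − f^{(3)}(9)) = −1/720 · (2.05474e-05 − 0.00274348) = 3.78186e-06.
Partial sum through k=2: 122.348.
Correction k=3: B_{6}/6! · (f^{(5)}(46) − f^{(5)}(9)) = 1/30240 · (1.16526e-07 − 0.000406442) = -1.34367e-08.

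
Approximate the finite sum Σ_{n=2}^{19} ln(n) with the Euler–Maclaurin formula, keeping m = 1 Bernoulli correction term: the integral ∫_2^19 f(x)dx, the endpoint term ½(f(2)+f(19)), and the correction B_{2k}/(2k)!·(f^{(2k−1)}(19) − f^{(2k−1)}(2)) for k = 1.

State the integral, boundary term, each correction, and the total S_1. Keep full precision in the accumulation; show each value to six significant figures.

S_1 ≈ 39.3396

∫_2^19 ln(x) dx evaluates to 37.5580.
½[f(2) + f(19)] = ½[0.693147 + 2.94444] = 1.81879.
Running total after boundary: 39.3768.
k=1: B_{2}/(2)! × [f^{(1)}(19) − f^{(1)}(2)] = 1/12 × (0.0526316 − 0.500000) = -0.0372807.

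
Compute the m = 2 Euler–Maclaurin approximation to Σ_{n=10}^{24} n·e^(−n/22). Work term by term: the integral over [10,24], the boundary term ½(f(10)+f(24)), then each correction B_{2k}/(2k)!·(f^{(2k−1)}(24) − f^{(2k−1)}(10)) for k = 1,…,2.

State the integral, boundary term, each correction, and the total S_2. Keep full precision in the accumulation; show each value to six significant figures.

S_2 ≈ 114.086

Integral: ∫_10^24 x·e^(−x/22) dx = 106.913.
Endpoint term: (f(10) + f(24))/2 = (6.34736 + 8.06186)/2 = 7.20461.
Integral + boundary = 114.117.
Order-1 term: 1/12 · (-0.0305374 − 0.346220) = -0.0313964.
Partial sum through k=1: 114.086.
Order-2 term: −1/720 · (0.00132497 − 0.00333821) = 2.79617e-06.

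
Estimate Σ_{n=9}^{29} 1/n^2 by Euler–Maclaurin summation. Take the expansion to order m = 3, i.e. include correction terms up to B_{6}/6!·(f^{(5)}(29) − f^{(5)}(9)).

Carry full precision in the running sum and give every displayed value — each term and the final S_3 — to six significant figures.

S_3 ≈ 0.0836170

Integral: ∫_9^29 1/x^2 dx = 0.0766284.
Boundary: ½(f(9) + f(29)) = ½(0.0123457 + 0.00118906) = 0.00676737.
So far: 0.0833957.
Correction k=1: B_{2}/2! · (f^{(1)}(29) − f^{(1)}(9)) = 1/12 · (-8.20042e-05 − (-0.00274348)) = 0.000221790.
After k=1: 0.0836175.
Correction k=2: B_{4}/4! · (f^{(3)}(29) − f^{(3)}(9)) = −1/720 · (-1.17010e-06 − (-0.000406442)) = -5.62878e-07.
After k=2: 0.0836169.
Correction k=3: B_{6}/6! · (f^{(5)}(29) − f^{(5)}(9)) = 1/30240 · (-4.17394e-08 − (-0.000150534)) = 4.97660e-09.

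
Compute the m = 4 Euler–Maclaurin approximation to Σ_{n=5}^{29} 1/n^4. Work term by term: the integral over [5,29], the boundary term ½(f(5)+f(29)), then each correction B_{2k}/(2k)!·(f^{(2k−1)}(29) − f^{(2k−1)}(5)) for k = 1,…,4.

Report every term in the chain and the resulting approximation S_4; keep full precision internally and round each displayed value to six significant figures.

S_4 ≈ 0.00355833

The integral term ∫_5^29 1/x^4 dx = 0.00265300.
Boundary: ½(f(5) + f(29)) = ½(0.00160000 + 1.41387e-06) = 0.000800707.
Integral + boundary = 0.00345371.
k=1: B_{2}/(2)! × [f^{(1)}(29) − f^{(1)}(5)] = 1/12 × (-1.95016e-07 − (-0.00128000)) = 0.000106650.
Running total after k=1: 0.00356036.
k=2: B_{4}/(4)! × [f^{(3)}(29) − f^{(3)}(5)] = −1/720 × (-6.95657e-09 − (-0.00153600)) = -2.13332e-06.
Running total after k=2: 0.00355822.
k=3: B_{6}/(6)! × [f^{(5)}(29) − f^{(5)}(5)] = 1/30240 × (-4.63220e-10 − (-0.00344064)) = 1.13778e-07.
Running total after k=3: 0.00355834.
k=4: B_{8}/(8)! × [f^{(7)}(29) − f^{(7)}(5)] = −1/1209600 × (-4.95717e-11 − (-0.0123863)) = -1.02400e-08.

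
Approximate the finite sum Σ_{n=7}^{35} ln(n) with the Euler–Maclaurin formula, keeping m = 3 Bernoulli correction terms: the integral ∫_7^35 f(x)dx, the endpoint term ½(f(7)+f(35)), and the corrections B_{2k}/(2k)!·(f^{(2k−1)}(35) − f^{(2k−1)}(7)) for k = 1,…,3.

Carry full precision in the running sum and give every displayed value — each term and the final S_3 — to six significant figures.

S_3 ≈ 85.5569

Integral: ∫_7^35 ln(x) dx = 82.8158.
Boundary: ½(f(7) + f(35)) = ½(1.94591 + 3.55535) = 2.75063.
Integral + boundary = 85.5664.
k=1: B_{2}/(2)! × [f^{(1)}(35) − f^{(1)}(7)] = 1/12 × (0.0285714 − 0.142857) = -0.00952381.
Partial sum through k=1: 85.5569.
k=2: B_{4}/(4)! × [f^{(3)}(35) − f^{(3)}(7)] = −1/720 × (4.66472e-05 − 0.00583090) = 8.03369e-06.
Partial sum through k=2: 85.5569.
k=3: B_{6}/(6)! × [f^{(5)}(35) − f^{(5)}(7)] = 1/30240 × (4.56952e-07 − 0.00142798) = -4.72063e-08.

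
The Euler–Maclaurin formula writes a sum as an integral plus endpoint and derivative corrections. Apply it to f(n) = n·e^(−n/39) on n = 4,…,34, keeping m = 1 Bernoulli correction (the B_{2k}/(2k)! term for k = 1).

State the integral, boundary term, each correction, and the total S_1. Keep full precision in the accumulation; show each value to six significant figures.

Integral: ∫_4^34 x·e^(−x/39) dx = 322.910.
Endpoint term: (f(4) + f(34))/2 = (3.61008 + 14.2188)/2 = 8.91444.
So far: 331.825.
Correction k=1: B_{2}/2! · (f^{(1)}(34) − f^{(1)}(4)) = 1/12 · (0.0536154 − 0.809954) = -0.0630282.

S_1 ≈ 331.762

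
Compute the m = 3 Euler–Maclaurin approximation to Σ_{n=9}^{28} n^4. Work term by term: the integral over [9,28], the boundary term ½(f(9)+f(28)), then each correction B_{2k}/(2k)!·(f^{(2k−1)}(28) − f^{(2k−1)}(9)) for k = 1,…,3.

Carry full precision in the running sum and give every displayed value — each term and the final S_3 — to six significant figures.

S_3 ≈ 3.74795e+06

The integral term ∫_9^28 x^4 dx = 3.43026e+06.
Boundary: ½(f(9) + f(28)) = ½(6561.00 + 614656) = 310608.
Running total after boundary: 3.74087e+06.
Order-1 term: 1/12 · (87808.0 − 2916.00) = 7074.33.
Partial sum through k=1: 3.74795e+06.
Order-2 term: −1/720 · (672.000 − 216.000) = -0.633333.
Partial sum through k=2: 3.74795e+06.
Order-3 term: 1/30240 · (0.00000 − 0.00000) = 0.00000.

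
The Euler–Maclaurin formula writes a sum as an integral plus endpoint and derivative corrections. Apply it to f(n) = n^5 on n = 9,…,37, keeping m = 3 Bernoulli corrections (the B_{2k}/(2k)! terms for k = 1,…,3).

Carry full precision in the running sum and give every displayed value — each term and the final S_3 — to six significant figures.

The integral term ∫_9^37 x^5 dx = 4.27532e+08.
Endpoint term: (f(9) + f(37))/2 = (59049.0 + 6.93440e+07)/2 = 3.47015e+07.
So far: 4.62234e+08.
Correction k=1: B_{2}/2! · (f^{(1)}(37) − f^{(1)}(9)) = 1/12 · (9.37080e+06 − 32805.0) = 778167.
After k=1: 4.63012e+08.
Correction k=2: B_{4}/4! · (f^{(3)}(37) − f^{(3)}(9)) = −1/720 · (82140.0 − 4860.00) = -107.333.
After k=2: 4.63012e+08.
Correction k=3: B_{6}/6! · (f^{(5)}(37) − f^{(5)}(9)) = 1/30240 · (120.000 − 120.000) = 0.00000.

S_3 ≈ 4.63012e+08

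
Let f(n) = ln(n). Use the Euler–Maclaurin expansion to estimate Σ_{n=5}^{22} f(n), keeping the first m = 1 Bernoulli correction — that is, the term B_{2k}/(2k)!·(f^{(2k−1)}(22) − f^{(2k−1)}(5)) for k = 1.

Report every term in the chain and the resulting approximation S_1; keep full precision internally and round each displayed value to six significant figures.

S_1 ≈ 45.2931

∫_5^22 ln(x) dx evaluates to 42.9557.
Endpoint term: (f(5) + f(22))/2 = (1.60944 + 3.09104)/2 = 2.35024.
So far: 45.3060.
Order-1 term: 1/12 · (0.0454545 − 0.200000) = -0.0128788.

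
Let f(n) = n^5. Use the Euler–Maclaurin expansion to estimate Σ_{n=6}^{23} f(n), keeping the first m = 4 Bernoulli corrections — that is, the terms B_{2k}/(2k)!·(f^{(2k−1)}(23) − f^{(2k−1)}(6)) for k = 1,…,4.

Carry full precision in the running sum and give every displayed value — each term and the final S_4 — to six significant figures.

∫_6^23 x^5 dx evaluates to 2.46649e+07.
Boundary: ½(f(6) + f(23)) = ½(7776.00 + 6.43634e+06) = 3.22206e+06.
Running total after boundary: 2.78869e+07.
Correction k=1: B_{2}/2! · (f^{(1)}(23) − f^{(1)}(6)) = 1/12 · (1.39920e+06 − 6480.00) = 116060.
Partial sum through k=1: 2.80030e+07.
Correction k=2: B_{4}/4! · (f^{(3)}(23) − f^{(3)}(6)) = −1/720 · (31740.0 − 2160.00) = -41.0833.
Partial sum through k=2: 2.80030e+07.
Correction k=3: B_{6}/6! · (f^{(5)}(23) − f^{(5)}(6)) = 1/30240 · (120.000 − 120.000) = 0.00000.
Partial sum through k=3: 2.80030e+07.
Correction k=4: B_{8}/8! · (f^{(7)}(23) − f^{(7)}(6)) = −1/1209600 · (0.00000 − 0.00000) = 0.00000.

S_4 ≈ 2.80030e+07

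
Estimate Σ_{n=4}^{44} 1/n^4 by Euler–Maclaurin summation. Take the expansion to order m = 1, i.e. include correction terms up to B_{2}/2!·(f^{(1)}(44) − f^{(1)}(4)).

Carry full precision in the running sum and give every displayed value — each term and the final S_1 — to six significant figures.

∫_4^44 1/x^4 dx evaluates to 0.00520442.
Boundary: ½(f(4) + f(44)) = ½(0.00390625 + 2.66802e-07) = 0.00195326.
Running total after boundary: 0.00715768.
k=1: B_{2}/(2)! × [f^{(1)}(44) − f^{(1)}(4)] = 1/12 × (-2.42547e-08 − (-0.00390625)) = 0.000325519.

S_1 ≈ 0.00748320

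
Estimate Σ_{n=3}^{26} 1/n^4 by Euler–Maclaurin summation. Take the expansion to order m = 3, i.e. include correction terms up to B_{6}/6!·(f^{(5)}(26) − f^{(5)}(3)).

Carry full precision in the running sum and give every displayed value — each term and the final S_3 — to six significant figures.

Integral: ∫_3^26 1/x^4 dx = 0.0123267.
Boundary: ½(f(3) + f(26)) = ½(0.0123457 + 2.18830e-06) = 0.00617393.
So far: 0.0185006.
k=1: B_{2}/(2)! × [f^{(1)}(26) − f^{(1)}(3)] = 1/12 × (-3.36661e-07 − (-0.0164609)) = 0.00137171.
Partial sum through k=1: 0.0198724.
k=2: B_{4}/(4)! × [f^{(3)}(26) − f^{(3)}(3)] = −1/720 × (-1.49406e-08 − (-0.0548697)) = -7.62079e-05.
Partial sum through k=2: 0.0197962.
k=3: B_{6}/(6)! × [f^{(5)}(26) − f^{(5)}(3)] = 1/30240 × (-1.23768e-09 − (-0.341411)) = 1.12901e-05.

S_3 ≈ 0.0198074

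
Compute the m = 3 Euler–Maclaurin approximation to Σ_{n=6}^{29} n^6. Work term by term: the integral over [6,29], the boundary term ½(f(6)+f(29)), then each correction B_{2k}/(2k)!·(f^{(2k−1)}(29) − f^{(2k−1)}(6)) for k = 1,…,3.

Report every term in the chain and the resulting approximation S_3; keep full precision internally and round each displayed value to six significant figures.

S_3 ≈ 2.77191e+09

Integral: ∫_6^29 x^6 dx = 2.46423e+09.
Boundary: ½(f(6) + f(29)) = ½(46656.0 + 5.94823e+08) = 2.97435e+08.
Integral + boundary = 2.76166e+09.
k=1: B_{2}/(2)! × [f^{(1)}(29) − f^{(1)}(6)] = 1/12 × (1.23067e+08 − 46656.0) = 1.02517e+07.
Partial sum through k=1: 2.77191e+09.
k=2: B_{4}/(4)! × [f^{(3)}(29) − f^{(3)}(6)] = −1/720 × (2.92668e+06 − 25920.0) = -4028.83.
Partial sum through k=2: 2.77191e+09.
k=3: B_{6}/(6)! × [f^{(5)}(29) − f^{(5)}(6)] = 1/30240 × (20880.0 − 4320.00) = 0.547619.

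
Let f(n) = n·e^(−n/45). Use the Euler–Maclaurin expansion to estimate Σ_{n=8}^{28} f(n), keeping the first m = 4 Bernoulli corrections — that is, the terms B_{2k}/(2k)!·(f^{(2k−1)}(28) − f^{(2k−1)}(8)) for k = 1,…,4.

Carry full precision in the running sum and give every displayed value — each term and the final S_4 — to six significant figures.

S_4 ≈ 244.149

The integral term ∫_8^28 x·e^(−x/45) dx = 233.326.
Boundary: ½(f(8) + f(28)) = ½(6.69703 + 15.0290) = 10.8630.
So far: 244.189.
Correction k=1: B_{2}/2! · (f^{(1)}(28) − f^{(1)}(8)) = 1/12 · (0.202772 − 0.688306) = -0.0404611.
Partial sum through k=1: 244.149.
Correction k=2: B_{4}/4! · (f^{(3)}(28) − f^{(3)}(8)) = −1/720 · (0.000630258 − 0.00116670) = 7.45054e-07.
Partial sum through k=2: 244.149.
Correction k=3: B_{6}/6! · (f^{(5)}(28) − f^{(5)}(8)) = 1/30240 · (5.73028e-07 − 9.84440e-07) = -1.36049e-11.
Partial sum through k=3: 244.149.
Correction k=4: B_{8}/8! · (f^{(7)}(28) − f^{(7)}(8)) = −1/1209600 · (4.12256e-10 − 6.87769e-10) = 2.27773e-16.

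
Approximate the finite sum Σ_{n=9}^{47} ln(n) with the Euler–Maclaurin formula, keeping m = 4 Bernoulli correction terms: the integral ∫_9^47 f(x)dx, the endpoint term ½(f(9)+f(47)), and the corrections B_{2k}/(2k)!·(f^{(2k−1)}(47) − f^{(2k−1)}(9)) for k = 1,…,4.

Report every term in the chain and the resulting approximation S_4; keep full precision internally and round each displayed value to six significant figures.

S_4 ≈ 126.198

The integral term ∫_9^47 ln(x) dx = 123.182.
Endpoint term: (f(9) + f(47))/2 = (2.19722 + 3.85015)/2 = 3.02369.
So far: 126.206.
Correction k=1: B_{2}/2! · (f^{(1)}(47) − f^{(1)}(9)) = 1/12 · (0.0212766 − 0.111111) = -0.00748621.
Partial sum through k=1: 126.198.
Correction k=2: B_{4}/4! · (f^{(3)}(47) − f^{(3)}(9)) = −1/720 · (1.92636e-05 − 0.00274348) = 3.78364e-06.
Partial sum through k=2: 126.198.
Correction k=3: B_{6}/6! · (f^{(5)}(47) − f^{(5)}(9)) = 1/30240 · (1.04646e-07 − 0.000406442) = -1.34371e-08.
Partial sum through k=3: 126.198.
Correction k=4: B_{8}/8! · (f^{(7)}(47) − f^{(7)}(9)) = −1/1209600 · (1.42117e-09 − 0.000150534) = 1.24448e-10.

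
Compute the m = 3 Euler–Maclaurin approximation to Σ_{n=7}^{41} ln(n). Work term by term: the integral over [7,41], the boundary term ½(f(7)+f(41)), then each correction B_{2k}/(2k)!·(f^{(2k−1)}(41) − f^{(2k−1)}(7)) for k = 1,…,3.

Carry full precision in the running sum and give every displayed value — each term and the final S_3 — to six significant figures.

The integral term ∫_7^41 ln(x) dx = 104.635.
Endpoint term: (f(7) + f(41))/2 = (1.94591 + 3.71357)/2 = 2.82974.
So far: 107.465.
Order-1 term: 1/12 · (0.0243902 − 0.142857) = -0.00987224.
After k=1: 107.455.
Order-2 term: −1/720 · (2.90187e-05 − 0.00583090) = 8.05817e-06.
After k=2: 107.455.
Order-3 term: 1/30240 · (2.07153e-07 − 0.00142798) = -4.72146e-08.

S_3 ≈ 107.455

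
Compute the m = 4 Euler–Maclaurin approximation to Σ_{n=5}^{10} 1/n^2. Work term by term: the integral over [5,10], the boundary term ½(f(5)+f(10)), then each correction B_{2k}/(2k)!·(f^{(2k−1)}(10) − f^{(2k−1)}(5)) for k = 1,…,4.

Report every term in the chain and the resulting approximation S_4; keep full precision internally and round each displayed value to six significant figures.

S_4 ≈ 0.126157

∫_5^10 1/x^2 dx evaluates to 0.100000.
Boundary: ½(f(5) + f(10)) = ½(0.0400000 + 0.0100000) = 0.0250000.
Running total after boundary: 0.125000.
Correction k=1: B_{2}/2! · (f^{(1)}(10) − f^{(1)}(5)) = 1/12 · (-0.00200000 − (-0.0160000)) = 0.00116667.
After k=1: 0.126167.
Correction k=2: B_{4}/4! · (f^{(3)}(10) − f^{(3)}(5)) = −1/720 · (-0.000240000 − (-0.00768000)) = -1.03333e-05.
After k=2: 0.126156.
Correction k=3: B_{6}/6! · (f^{(5)}(10) − f^{(5)}(5)) = 1/30240 · (-7.20000e-05 − (-0.00921600)) = 3.02381e-07.
After k=3: 0.126157.
Correction k=4: B_{8}/8! · (f^{(7)}(10) − f^{(7)}(5)) = −1/1209600 · (-4.03200e-05 − (-0.0206438)) = -1.70333e-08.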